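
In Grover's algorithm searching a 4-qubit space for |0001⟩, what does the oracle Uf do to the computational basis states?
Uf|x⟩ = -|x⟩ if x = 0001, else |x⟩ (phase flip on target)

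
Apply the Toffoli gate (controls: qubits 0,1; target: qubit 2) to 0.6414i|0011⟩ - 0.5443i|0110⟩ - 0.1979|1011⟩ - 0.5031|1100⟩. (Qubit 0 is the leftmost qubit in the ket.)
0.6414i|0011⟩ - 0.5443i|0110⟩ - 0.1979|1011⟩ - 0.5031|1110⟩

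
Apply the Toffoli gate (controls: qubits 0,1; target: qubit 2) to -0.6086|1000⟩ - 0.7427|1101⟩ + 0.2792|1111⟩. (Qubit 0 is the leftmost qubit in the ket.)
-0.6086|1000⟩ + 0.2792|1101⟩ - 0.7427|1111⟩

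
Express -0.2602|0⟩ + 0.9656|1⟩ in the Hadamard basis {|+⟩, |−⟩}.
0.4988|+⟩ - 0.8668|−⟩

With |ψ⟩ = α|0⟩ + β|1⟩, the Hadamard-basis coefficients are ⟨+|ψ⟩ = (α + β)/√2 and ⟨−|ψ⟩ = (α − β)/√2.
Here α = -0.2602, β = 0.9656: (α + β)/√2 = 0.4988, (α − β)/√2 = -0.8668.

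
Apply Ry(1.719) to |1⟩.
-0.7575|0⟩ + 0.6528|1⟩

Ry(1.719) = [[cos(θ/2), −sin(θ/2)], [sin(θ/2), cos(θ/2)]]; θ = 1.719, cos(θ/2) ≈ 0.652816, sin(θ/2) ≈ 0.757516.
With a = amp(|0⟩) = 0 and b = amp(|1⟩) = 1:
new amp(|0⟩) = (0.652816)·a + (-0.757516)·b = -0.7575
new amp(|1⟩) = (0.757516)·a + (0.652816)·b = 0.6528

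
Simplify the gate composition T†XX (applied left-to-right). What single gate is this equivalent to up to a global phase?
T†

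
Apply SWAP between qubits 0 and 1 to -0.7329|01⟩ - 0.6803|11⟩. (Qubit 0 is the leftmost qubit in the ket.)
-0.7329|10⟩ - 0.6803|11⟩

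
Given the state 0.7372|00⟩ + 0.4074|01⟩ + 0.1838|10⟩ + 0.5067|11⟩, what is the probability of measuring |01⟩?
0.166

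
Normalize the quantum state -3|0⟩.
-|0⟩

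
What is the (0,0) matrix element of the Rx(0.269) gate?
0.991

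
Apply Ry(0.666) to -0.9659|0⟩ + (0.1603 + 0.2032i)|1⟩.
(-0.9652 - 0.06642i)|0⟩ + (-0.1642 + 0.192i)|1⟩

Ry(0.666) = [[cos(θ/2), −sin(θ/2)], [sin(θ/2), cos(θ/2)]]; θ = 0.666, cos(θ/2) ≈ 0.945066, sin(θ/2) ≈ 0.32688.
With a = amp(|0⟩) = -0.9659 and b = amp(|1⟩) = (0.1603 + 0.2032i):
new amp(|0⟩) = (0.945066)·a + (-0.32688)·b = (-0.9652 - 0.06642i)
new amp(|1⟩) = (0.32688)·a + (0.945066)·b = (-0.1642 + 0.192i)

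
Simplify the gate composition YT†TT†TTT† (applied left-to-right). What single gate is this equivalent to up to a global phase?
Y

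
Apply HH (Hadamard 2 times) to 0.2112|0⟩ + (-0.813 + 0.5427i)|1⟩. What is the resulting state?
0.2112|0⟩ + (-0.813 + 0.5427i)|1⟩

H² = I, so an even number of Hadamards cancels: H^2 = I and the state is unchanged.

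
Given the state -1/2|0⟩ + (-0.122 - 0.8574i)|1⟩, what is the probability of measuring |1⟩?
0.75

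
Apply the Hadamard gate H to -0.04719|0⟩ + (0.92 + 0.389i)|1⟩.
(0.6172 + 0.2751i)|0⟩ + (-0.6839 - 0.2751i)|1⟩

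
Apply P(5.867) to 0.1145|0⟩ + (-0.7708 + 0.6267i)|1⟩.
0.1145|0⟩ + (-0.4516 + 0.8848i)|1⟩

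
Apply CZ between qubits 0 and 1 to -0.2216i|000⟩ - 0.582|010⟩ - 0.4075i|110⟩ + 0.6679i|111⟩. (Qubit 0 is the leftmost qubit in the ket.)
-0.2216i|000⟩ - 0.582|010⟩ + 0.4075i|110⟩ - 0.6679i|111⟩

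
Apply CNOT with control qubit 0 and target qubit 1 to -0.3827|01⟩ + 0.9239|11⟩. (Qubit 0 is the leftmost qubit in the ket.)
-0.3827|01⟩ + 0.9239|10⟩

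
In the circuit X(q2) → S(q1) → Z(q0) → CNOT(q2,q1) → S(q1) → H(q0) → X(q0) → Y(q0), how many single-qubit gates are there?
7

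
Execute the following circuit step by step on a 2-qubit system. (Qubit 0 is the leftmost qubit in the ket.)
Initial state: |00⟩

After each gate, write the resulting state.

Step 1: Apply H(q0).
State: 1/√2|00⟩ + 1/√2|10⟩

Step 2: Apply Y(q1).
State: (1/√2)i|01⟩ + (1/√2)i|11⟩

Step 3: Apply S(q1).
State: -1/√2|01⟩ - 1/√2|11⟩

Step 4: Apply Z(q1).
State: 1/√2|01⟩ + 1/√2|11⟩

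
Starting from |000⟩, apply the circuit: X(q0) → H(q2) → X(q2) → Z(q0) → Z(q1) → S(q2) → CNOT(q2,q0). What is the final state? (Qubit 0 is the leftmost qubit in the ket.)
-(1/√2)i|001⟩ - 1/√2|100⟩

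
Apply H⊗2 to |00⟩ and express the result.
1/2|00⟩ + 1/2|01⟩ + 1/2|10⟩ + 1/2|11⟩

H⊗2 gives amp(|y⟩) = (1/2) Σ_x (−1)^(x·y) amp(|x⟩), where x·y is the number of positions in which both x and y have a 1.
|00⟩: (1)/2 = 1/2
|01⟩: (1)/2 = 1/2
|10⟩: (1)/2 = 1/2
|11⟩: (1)/2 = 1/2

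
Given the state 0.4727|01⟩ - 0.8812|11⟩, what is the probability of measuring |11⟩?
0.7765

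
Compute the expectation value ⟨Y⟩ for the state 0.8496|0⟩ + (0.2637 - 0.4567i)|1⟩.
-0.776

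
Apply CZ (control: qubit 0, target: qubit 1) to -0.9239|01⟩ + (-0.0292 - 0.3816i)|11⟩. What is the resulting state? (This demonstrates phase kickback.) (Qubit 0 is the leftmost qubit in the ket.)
-0.9239|01⟩ + (0.0292 + 0.3816i)|11⟩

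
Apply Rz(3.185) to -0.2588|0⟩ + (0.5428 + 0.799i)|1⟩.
(0.005616 + 0.2587i)|0⟩ + (-0.8106 + 0.5253i)|1⟩

Rz(3.185) = [[e^(−iθ/2), 0], [0, e^(iθ/2)]] with e^(±iθ/2) = cos(θ/2) ± i·sin(θ/2); θ = 3.185, cos(θ/2) ≈ -0.021702, sin(θ/2) ≈ 0.999764.
With a = amp(|0⟩) = -0.2588 and b = amp(|1⟩) = (0.5428 + 0.799i):
new amp(|0⟩) = (-0.021702 - 0.999764i)·a = (0.005616 + 0.2587i)
new amp(|1⟩) = (-0.021702 + 0.999764i)·b = (-0.8106 + 0.5253i)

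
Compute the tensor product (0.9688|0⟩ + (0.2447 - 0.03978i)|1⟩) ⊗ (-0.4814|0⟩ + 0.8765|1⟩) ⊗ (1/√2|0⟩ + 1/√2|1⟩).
-0.3298|000⟩ - 0.3298|001⟩ + 0.6004|010⟩ + 0.6004|011⟩ + (-0.0833 + 0.01354i)|100⟩ + (-0.0833 + 0.01354i)|101⟩ + (0.1517 - 0.02465i)|110⟩ + (0.1517 - 0.02465i)|111⟩

amp(|b₁b₂…⟩) = product of the factor amplitudes for bits b₁, b₂, …; only kets whose every factor amplitude is nonzero survive.
|000⟩: (0.9688)(-0.4814)(1/√2) = -0.3298
|001⟩: (0.9688)(-0.4814)(1/√2) = -0.3298
|010⟩: (0.9688)(0.8765)(1/√2) = 0.6004
|011⟩: (0.9688)(0.8765)(1/√2) = 0.6004
|100⟩: (0.2447 - 0.03978i)(-0.4814)(1/√2) = (-0.0833 + 0.01354i)
|101⟩: (0.2447 - 0.03978i)(-0.4814)(1/√2) = (-0.0833 + 0.01354i)
|110⟩: (0.2447 - 0.03978i)(0.8765)(1/√2) = (0.1517 - 0.02465i)
|111⟩: (0.2447 - 0.03978i)(0.8765)(1/√2) = (0.1517 - 0.02465i)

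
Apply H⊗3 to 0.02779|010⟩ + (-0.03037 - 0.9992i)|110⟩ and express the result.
(-0.0009122 - 0.3533i)|000⟩ + (-0.0009122 - 0.3533i)|001⟩ + (0.0009122 + 0.3533i)|010⟩ + (0.0009122 + 0.3533i)|011⟩ + (0.02056 + 0.3533i)|100⟩ + (0.02056 + 0.3533i)|101⟩ + (-0.02056 - 0.3533i)|110⟩ + (-0.02056 - 0.3533i)|111⟩

H⊗3 gives amp(|y⟩) = (1/2√2) Σ_x (−1)^(x·y) amp(|x⟩), where x·y is the number of positions in which both x and y have a 1.
|000⟩: (0.02779 + (-0.03037 - 0.9992i))/(2√2) = (-0.0009122 - 0.3533i)
|001⟩: (0.02779 + (-0.03037 - 0.9992i))/(2√2) = (-0.0009122 - 0.3533i)
|010⟩: (-0.02779 - (-0.03037 - 0.9992i))/(2√2) = (0.0009122 + 0.3533i)
|011⟩: (-0.02779 - (-0.03037 - 0.9992i))/(2√2) = (0.0009122 + 0.3533i)
|100⟩: (0.02779 - (-0.03037 - 0.9992i))/(2√2) = (0.02056 + 0.3533i)
|101⟩: (0.02779 - (-0.03037 - 0.9992i))/(2√2) = (0.02056 + 0.3533i)
|110⟩: (-0.02779 + (-0.03037 - 0.9992i))/(2√2) = (-0.02056 - 0.3533i)
|111⟩: (-0.02779 + (-0.03037 - 0.9992i))/(2√2) = (-0.02056 - 0.3533i)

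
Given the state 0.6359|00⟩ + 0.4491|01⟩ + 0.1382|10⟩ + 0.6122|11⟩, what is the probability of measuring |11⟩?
0.3748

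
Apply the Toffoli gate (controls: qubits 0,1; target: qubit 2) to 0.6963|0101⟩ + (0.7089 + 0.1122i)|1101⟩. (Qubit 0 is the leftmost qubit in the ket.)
0.6963|0101⟩ + (0.7089 + 0.1122i)|1111⟩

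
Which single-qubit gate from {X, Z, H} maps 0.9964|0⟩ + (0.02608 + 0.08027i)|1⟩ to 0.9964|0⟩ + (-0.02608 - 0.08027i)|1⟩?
Z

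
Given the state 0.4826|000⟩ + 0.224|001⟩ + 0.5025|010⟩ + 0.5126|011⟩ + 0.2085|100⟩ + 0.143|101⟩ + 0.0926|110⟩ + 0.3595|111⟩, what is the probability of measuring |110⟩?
0.008575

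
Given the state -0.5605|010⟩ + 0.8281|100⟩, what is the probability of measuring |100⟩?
0.6857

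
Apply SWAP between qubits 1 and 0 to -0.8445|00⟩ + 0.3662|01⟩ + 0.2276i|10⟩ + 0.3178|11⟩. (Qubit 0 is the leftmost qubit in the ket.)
-0.8445|00⟩ + 0.2276i|01⟩ + 0.3662|10⟩ + 0.3178|11⟩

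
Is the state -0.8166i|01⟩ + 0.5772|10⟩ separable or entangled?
Entangled

Writing the state as a|00⟩ + b|01⟩ + c|10⟩ + d|11⟩, it is a product state iff ad − bc = 0.
Here (a, b, c, d) = (0, -0.8166i, 0.5772, 0): ad − bc = (0)(0) − (-0.8166i)(0.5772) = 0.4713i ≠ 0, so the state is entangled.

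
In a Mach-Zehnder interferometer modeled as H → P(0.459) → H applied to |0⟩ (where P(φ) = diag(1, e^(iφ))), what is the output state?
(0.9482 + 0.2215i)|0⟩ + (0.05175 - 0.2215i)|1⟩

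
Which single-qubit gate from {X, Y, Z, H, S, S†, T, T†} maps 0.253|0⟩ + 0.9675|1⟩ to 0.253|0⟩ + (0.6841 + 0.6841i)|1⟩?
T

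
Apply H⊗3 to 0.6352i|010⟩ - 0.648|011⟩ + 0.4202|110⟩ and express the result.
(-0.08054 + 0.2246i)|000⟩ + (0.3777 + 0.2246i)|001⟩ + (0.08054 - 0.2246i)|010⟩ + (-0.3777 - 0.2246i)|011⟩ + (-0.3777 + 0.2246i)|100⟩ + (0.08054 + 0.2246i)|101⟩ + (0.3777 - 0.2246i)|110⟩ + (-0.08054 - 0.2246i)|111⟩

H⊗3 gives amp(|y⟩) = (1/2√2) Σ_x (−1)^(x·y) amp(|x⟩), where x·y is the number of positions in which both x and y have a 1.
|000⟩: (0.6352i - 0.648 + 0.4202)/(2√2) = (-0.08054 + 0.2246i)
|001⟩: (0.6352i + 0.648 + 0.4202)/(2√2) = (0.3777 + 0.2246i)
|010⟩: (-0.6352i + 0.648 - 0.4202)/(2√2) = (0.08054 - 0.2246i)
|011⟩: (-0.6352i - 0.648 - 0.4202)/(2√2) = (-0.3777 - 0.2246i)
|100⟩: (0.6352i - 0.648 - 0.4202)/(2√2) = (-0.3777 + 0.2246i)
|101⟩: (0.6352i + 0.648 - 0.4202)/(2√2) = (0.08054 + 0.2246i)
|110⟩: (-0.6352i + 0.648 + 0.4202)/(2√2) = (0.3777 - 0.2246i)
|111⟩: (-0.6352i - 0.648 + 0.4202)/(2√2) = (-0.08054 - 0.2246i)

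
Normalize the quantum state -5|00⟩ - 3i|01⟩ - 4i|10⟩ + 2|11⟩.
-0.6804|00⟩ - (1/√6)i|01⟩ - 0.5443i|10⟩ + 0.2722|11⟩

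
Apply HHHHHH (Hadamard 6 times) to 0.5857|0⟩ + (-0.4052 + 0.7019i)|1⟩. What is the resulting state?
0.5857|0⟩ + (-0.4052 + 0.7019i)|1⟩

H² = I, so an even number of Hadamards cancels: H^6 = I and the state is unchanged.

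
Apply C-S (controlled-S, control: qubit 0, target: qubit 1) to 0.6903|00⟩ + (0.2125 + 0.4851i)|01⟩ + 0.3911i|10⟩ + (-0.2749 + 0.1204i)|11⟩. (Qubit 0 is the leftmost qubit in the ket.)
0.6903|00⟩ + (0.2125 + 0.4851i)|01⟩ + 0.3911i|10⟩ + (-0.1204 - 0.2749i)|11⟩

C-S leaves the control-|0⟩ kets |00⟩, |01⟩ unchanged and applies S to qubit 1 on the control-|1⟩ pair (|10⟩, |11⟩).
S = [[1, 0], [0, i]].
With a = amp(|10⟩) = 0.3911i and b = amp(|11⟩) = (-0.2749 + 0.1204i):
new amp(|10⟩) = (1)·a = 0.3911i
new amp(|11⟩) = (i)·b = (-0.1204 - 0.2749i)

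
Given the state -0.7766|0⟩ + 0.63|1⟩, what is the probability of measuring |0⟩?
0.6031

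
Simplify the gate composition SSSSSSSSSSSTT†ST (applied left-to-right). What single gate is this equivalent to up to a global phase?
T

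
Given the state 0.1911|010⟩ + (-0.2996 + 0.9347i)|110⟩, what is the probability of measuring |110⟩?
0.9634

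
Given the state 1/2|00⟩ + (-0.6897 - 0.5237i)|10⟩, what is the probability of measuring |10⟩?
0.7499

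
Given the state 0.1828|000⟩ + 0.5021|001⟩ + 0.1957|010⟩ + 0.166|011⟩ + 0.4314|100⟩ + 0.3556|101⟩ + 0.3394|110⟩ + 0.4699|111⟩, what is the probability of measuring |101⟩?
0.1265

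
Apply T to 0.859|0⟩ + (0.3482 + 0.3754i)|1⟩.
0.859|0⟩ + (-0.01923 + 0.5117i)|1⟩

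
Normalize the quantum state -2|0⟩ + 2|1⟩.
-1/√2|0⟩ + 1/√2|1⟩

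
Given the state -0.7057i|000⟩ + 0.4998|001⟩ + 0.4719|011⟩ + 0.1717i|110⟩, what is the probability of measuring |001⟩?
0.2498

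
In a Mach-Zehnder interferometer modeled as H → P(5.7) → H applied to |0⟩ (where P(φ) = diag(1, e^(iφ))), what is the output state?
(0.9174 - 0.2753i)|0⟩ + (0.08264 + 0.2753i)|1⟩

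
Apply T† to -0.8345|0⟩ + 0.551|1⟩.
-0.8345|0⟩ + (0.3896 - 0.3896i)|1⟩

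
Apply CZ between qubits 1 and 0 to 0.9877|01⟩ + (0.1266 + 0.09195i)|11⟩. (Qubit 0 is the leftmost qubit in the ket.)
0.9877|01⟩ + (-0.1266 - 0.09195i)|11⟩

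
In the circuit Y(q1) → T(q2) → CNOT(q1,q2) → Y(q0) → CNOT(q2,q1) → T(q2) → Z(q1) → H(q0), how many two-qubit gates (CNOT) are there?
2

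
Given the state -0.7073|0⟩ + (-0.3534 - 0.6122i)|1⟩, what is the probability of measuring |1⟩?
0.4997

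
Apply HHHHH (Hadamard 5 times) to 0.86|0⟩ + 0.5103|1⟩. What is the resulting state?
0.9689|0⟩ + 0.2473|1⟩

H² = I, so H^5 = H: a single Hadamard. With (a, b) = (0.86, 0.5103), H gives ((a + b)/√2, (a − b)/√2) = (0.9689, 0.2473).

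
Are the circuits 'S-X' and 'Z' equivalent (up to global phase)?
No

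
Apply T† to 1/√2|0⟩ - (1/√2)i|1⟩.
1/√2|0⟩ + (-1/2 - (1/2)i)|1⟩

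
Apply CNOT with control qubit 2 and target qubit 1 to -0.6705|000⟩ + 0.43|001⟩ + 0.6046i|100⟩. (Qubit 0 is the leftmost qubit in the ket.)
-0.6705|000⟩ + 0.43|011⟩ + 0.6046i|100⟩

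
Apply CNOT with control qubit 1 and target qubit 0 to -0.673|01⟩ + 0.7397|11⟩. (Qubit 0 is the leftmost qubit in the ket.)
0.7397|01⟩ - 0.673|11⟩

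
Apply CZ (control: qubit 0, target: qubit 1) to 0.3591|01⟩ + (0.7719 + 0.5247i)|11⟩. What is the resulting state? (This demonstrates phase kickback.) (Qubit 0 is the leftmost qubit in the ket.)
0.3591|01⟩ + (-0.7719 - 0.5247i)|11⟩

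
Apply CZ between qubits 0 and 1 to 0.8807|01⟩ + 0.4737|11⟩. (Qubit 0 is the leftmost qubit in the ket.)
0.8807|01⟩ - 0.4737|11⟩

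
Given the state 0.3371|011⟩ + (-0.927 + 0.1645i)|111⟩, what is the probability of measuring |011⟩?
0.1136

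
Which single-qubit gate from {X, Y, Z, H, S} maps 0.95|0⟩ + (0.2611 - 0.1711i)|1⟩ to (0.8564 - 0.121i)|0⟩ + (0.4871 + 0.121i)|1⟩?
H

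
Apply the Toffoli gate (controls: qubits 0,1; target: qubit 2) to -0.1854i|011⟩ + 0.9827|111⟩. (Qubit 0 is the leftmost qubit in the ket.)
-0.1854i|011⟩ + 0.9827|110⟩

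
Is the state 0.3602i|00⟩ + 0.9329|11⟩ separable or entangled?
Entangled

Writing the state as a|00⟩ + b|01⟩ + c|10⟩ + d|11⟩, it is a product state iff ad − bc = 0.
Here (a, b, c, d) = (0.3602i, 0, 0, 0.9329): ad − bc = (0.3602i)(0.9329) − (0)(0) = 0.336i ≠ 0, so the state is entangled.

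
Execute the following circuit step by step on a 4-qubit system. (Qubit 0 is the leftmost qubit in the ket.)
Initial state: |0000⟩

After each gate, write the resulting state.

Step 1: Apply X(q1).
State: |0100⟩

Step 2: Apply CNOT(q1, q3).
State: |0101⟩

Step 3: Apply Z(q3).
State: -|0101⟩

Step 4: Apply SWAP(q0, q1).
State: -|1001⟩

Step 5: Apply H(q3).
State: -1/√2|1000⟩ + 1/√2|1001⟩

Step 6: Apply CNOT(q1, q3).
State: -1/√2|1000⟩ + 1/√2|1001⟩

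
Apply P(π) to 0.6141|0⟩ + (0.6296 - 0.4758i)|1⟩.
0.6141|0⟩ + (-0.6296 + 0.4758i)|1⟩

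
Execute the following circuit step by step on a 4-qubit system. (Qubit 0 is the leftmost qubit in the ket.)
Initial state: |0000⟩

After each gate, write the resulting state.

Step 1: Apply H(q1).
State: 1/√2|0000⟩ + 1/√2|0100⟩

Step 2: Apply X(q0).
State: 1/√2|1000⟩ + 1/√2|1100⟩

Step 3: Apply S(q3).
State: 1/√2|1000⟩ + 1/√2|1100⟩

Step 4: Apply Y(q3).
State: (1/√2)i|1001⟩ + (1/√2)i|1101⟩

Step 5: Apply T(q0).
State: (-1/2 + (1/2)i)|1001⟩ + (-1/2 + (1/2)i)|1101⟩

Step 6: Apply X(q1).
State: (-1/2 + (1/2)i)|1001⟩ + (-1/2 + (1/2)i)|1101⟩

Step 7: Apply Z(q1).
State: (-1/2 + (1/2)i)|1001⟩ + (1/2 - (1/2)i)|1101⟩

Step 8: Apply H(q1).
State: (-1/√2 + (1/√2)i)|1101⟩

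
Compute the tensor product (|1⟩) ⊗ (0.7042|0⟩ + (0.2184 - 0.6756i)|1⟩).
0.7042|10⟩ + (0.2184 - 0.6756i)|11⟩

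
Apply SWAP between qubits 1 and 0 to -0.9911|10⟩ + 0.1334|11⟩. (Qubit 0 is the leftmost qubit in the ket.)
-0.9911|01⟩ + 0.1334|11⟩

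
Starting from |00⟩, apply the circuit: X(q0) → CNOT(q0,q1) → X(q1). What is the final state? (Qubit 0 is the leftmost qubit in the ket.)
|10⟩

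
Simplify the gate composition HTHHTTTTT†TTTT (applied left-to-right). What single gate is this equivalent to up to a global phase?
H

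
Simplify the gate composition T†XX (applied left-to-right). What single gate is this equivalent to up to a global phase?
T†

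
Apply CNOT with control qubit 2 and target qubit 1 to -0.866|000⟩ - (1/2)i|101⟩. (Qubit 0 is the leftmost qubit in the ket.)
-0.866|000⟩ - (1/2)i|111⟩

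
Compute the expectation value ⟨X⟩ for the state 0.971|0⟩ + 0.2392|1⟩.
0.4645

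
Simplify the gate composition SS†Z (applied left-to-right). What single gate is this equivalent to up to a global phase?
Z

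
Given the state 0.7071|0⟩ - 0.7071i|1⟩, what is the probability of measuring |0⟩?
0.5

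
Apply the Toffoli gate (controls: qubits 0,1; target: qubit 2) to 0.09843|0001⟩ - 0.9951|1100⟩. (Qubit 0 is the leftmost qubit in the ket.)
0.09843|0001⟩ - 0.9951|1110⟩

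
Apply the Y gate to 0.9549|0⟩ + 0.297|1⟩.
-0.297i|0⟩ + 0.9549i|1⟩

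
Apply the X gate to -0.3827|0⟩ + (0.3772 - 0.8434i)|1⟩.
(0.3772 - 0.8434i)|0⟩ - 0.3827|1⟩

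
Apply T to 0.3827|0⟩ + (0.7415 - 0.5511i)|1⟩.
0.3827|0⟩ + (0.914 + 0.1346i)|1⟩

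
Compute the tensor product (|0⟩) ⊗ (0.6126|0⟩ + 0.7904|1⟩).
0.6126|00⟩ + 0.7904|01⟩

amp(|b₁b₂…⟩) = product of the factor amplitudes for bits b₁, b₂, …; only kets whose every factor amplitude is nonzero survive.
|00⟩: (1)(0.6126) = 0.6126
|01⟩: (1)(0.7904) = 0.7904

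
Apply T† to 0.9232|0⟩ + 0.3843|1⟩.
0.9232|0⟩ + (0.2717 - 0.2717i)|1⟩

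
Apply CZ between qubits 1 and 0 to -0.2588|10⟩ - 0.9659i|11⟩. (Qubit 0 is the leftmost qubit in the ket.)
-0.2588|10⟩ + 0.9659i|11⟩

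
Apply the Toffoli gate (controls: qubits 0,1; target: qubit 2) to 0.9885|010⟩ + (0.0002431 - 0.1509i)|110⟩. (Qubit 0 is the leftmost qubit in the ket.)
0.9885|010⟩ + (0.0002431 - 0.1509i)|111⟩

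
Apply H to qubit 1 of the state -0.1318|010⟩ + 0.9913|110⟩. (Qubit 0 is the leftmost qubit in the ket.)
-0.0932|000⟩ + 0.0932|010⟩ + 0.701|100⟩ - 0.701|110⟩

H on qubit 1 mixes each pair of kets that differ only in qubit 1: amplitudes (a, b) of (|…0…⟩, |…1…⟩) become ((a + b)/√2, (a − b)/√2). Kets absent from the input have amplitude 0.
(|000⟩, |010⟩): (a, b) = (0, -0.1318) → (-0.0932, 0.0932)
(|100⟩, |110⟩): (a, b) = (0, 0.9913) → (0.701, -0.701)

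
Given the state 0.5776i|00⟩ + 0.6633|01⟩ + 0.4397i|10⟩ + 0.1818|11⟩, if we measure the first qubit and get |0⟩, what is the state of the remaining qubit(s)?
0.6567i|0⟩ + 0.7541|1⟩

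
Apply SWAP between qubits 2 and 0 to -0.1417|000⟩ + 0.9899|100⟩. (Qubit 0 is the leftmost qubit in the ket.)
-0.1417|000⟩ + 0.9899|001⟩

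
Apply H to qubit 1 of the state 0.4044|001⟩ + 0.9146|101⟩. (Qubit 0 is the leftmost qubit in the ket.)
0.286|001⟩ + 0.286|011⟩ + 0.6467|101⟩ + 0.6467|111⟩

H on qubit 1 mixes each pair of kets that differ only in qubit 1: amplitudes (a, b) of (|…0…⟩, |…1…⟩) become ((a + b)/√2, (a − b)/√2). Kets absent from the input have amplitude 0.
(|001⟩, |011⟩): (a, b) = (0.4044, 0) → (0.286, 0.286)
(|101⟩, |111⟩): (a, b) = (0.9146, 0) → (0.6467, 0.6467)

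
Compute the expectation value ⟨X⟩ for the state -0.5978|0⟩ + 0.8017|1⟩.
-0.9585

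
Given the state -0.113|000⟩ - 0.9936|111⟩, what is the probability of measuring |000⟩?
0.01277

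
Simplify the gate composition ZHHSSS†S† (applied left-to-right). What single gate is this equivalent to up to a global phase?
Z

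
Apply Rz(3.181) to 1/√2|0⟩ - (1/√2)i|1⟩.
(-0.01393 - 0.707i)|0⟩ + (0.707 + 0.01393i)|1⟩

Rz(3.181) = [[e^(−iθ/2), 0], [0, e^(iθ/2)]] with e^(±iθ/2) = cos(θ/2) ± i·sin(θ/2); θ = 3.181, cos(θ/2) ≈ -0.0197024, sin(θ/2) ≈ 0.999806.
With a = amp(|0⟩) = 1/√2 and b = amp(|1⟩) = -(1/√2)i:
new amp(|0⟩) = (-0.0197024 - 0.999806i)·a = (-0.01393 - 0.707i)
new amp(|1⟩) = (-0.0197024 + 0.999806i)·b = (0.707 + 0.01393i)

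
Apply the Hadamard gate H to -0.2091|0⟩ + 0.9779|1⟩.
0.5436|0⟩ - 0.8393|1⟩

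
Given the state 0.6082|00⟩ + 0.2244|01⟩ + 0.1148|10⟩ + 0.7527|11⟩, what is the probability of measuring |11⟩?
0.5666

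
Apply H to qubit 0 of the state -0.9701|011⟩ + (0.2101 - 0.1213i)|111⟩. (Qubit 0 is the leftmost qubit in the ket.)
(-0.5374 - 0.08577i)|011⟩ + (-0.8345 + 0.08577i)|111⟩

H on qubit 0 mixes each pair of kets that differ only in qubit 0: amplitudes (a, b) of (|…0…⟩, |…1…⟩) become ((a + b)/√2, (a − b)/√2). Kets absent from the input have amplitude 0.
(|011⟩, |111⟩): (a, b) = (-0.9701, (0.2101 - 0.1213i)) → ((-0.5374 - 0.08577i), (-0.8345 + 0.08577i))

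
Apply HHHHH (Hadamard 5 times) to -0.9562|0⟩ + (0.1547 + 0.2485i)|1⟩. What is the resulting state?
(-0.5667 + 0.1757i)|0⟩ + (-0.7855 - 0.1757i)|1⟩

H² = I, so H^5 = H: a single Hadamard. With (a, b) = (-0.9562, (0.1547 + 0.2485i)), H gives ((a + b)/√2, (a − b)/√2) = ((-0.5667 + 0.1757i), (-0.7855 - 0.1757i)).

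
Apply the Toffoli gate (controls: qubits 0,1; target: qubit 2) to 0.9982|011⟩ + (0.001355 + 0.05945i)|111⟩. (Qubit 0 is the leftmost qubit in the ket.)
0.9982|011⟩ + (0.001355 + 0.05945i)|110⟩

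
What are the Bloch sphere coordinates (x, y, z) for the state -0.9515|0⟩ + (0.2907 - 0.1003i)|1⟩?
(-0.5532, 0.1909, 0.8108)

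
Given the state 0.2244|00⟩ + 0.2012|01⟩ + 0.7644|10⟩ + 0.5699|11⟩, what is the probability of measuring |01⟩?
0.04048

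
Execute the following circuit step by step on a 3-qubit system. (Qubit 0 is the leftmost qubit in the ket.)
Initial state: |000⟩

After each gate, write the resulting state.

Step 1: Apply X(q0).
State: |100⟩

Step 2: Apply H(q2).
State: 1/√2|100⟩ + 1/√2|101⟩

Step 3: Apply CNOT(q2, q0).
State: 1/√2|001⟩ + 1/√2|100⟩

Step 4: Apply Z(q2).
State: -1/√2|001⟩ + 1/√2|100⟩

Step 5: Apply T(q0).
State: -1/√2|001⟩ + (1/2 + (1/2)i)|100⟩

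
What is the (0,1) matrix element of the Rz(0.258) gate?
0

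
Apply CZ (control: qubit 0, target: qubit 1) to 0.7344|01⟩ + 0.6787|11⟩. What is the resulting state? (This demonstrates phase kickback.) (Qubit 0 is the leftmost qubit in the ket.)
0.7344|01⟩ - 0.6787|11⟩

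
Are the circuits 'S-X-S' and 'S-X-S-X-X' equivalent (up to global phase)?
Yes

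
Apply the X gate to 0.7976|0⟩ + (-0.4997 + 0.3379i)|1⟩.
(-0.4997 + 0.3379i)|0⟩ + 0.7976|1⟩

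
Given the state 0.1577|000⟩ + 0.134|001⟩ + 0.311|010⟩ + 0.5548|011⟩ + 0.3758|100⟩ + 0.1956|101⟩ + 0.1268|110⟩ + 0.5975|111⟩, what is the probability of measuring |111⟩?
0.357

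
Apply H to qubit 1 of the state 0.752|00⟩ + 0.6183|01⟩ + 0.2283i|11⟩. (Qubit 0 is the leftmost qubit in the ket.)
0.9689|00⟩ + 0.09454|01⟩ + 0.1614i|10⟩ - 0.1614i|11⟩

H on qubit 1 mixes each pair of kets that differ only in qubit 1: amplitudes (a, b) of (|…0…⟩, |…1…⟩) become ((a + b)/√2, (a − b)/√2). Kets absent from the input have amplitude 0.
(|00⟩, |01⟩): (a, b) = (0.752, 0.6183) → (0.9689, 0.09454)
(|10⟩, |11⟩): (a, b) = (0, 0.2283i) → (0.1614i, -0.1614i)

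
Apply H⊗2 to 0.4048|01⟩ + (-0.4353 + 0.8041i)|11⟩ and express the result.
(-0.01525 + 0.4021i)|00⟩ + (0.01525 - 0.4021i)|01⟩ + (0.4201 - 0.4021i)|10⟩ + (-0.4201 + 0.4021i)|11⟩

H⊗2 gives amp(|y⟩) = (1/2) Σ_x (−1)^(x·y) amp(|x⟩), where x·y is the number of positions in which both x and y have a 1.
|00⟩: (0.4048 + (-0.4353 + 0.8041i))/2 = (-0.01525 + 0.4021i)
|01⟩: (-0.4048 - (-0.4353 + 0.8041i))/2 = (0.01525 - 0.4021i)
|10⟩: (0.4048 - (-0.4353 + 0.8041i))/2 = (0.4201 - 0.4021i)
|11⟩: (-0.4048 + (-0.4353 + 0.8041i))/2 = (-0.4201 + 0.4021i)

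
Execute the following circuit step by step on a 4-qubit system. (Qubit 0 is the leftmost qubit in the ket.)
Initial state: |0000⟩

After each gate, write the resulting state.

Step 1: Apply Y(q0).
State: i|1000⟩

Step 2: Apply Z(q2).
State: i|1000⟩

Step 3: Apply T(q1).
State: i|1000⟩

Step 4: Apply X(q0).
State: i|0000⟩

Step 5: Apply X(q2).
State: i|0010⟩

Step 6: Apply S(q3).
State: i|0010⟩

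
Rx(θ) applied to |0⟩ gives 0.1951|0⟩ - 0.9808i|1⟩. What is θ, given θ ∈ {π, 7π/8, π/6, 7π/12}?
7π/8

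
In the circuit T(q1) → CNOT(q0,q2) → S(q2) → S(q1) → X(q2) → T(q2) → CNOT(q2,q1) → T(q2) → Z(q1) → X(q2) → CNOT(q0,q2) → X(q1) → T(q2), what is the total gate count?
13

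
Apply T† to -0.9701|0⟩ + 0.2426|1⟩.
-0.9701|0⟩ + (0.1715 - 0.1715i)|1⟩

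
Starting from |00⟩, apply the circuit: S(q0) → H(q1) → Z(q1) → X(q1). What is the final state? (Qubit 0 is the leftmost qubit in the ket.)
-1/√2|00⟩ + 1/√2|01⟩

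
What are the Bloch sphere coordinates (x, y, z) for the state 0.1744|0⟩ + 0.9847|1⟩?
(0.3435, 0, -0.9392)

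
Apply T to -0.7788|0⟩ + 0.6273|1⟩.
-0.7788|0⟩ + (0.4436 + 0.4436i)|1⟩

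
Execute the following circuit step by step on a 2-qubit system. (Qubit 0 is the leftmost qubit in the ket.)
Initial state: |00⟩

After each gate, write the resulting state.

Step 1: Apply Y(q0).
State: i|10⟩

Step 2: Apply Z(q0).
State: -i|10⟩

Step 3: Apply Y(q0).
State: -|00⟩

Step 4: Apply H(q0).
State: -1/√2|00⟩ - 1/√2|10⟩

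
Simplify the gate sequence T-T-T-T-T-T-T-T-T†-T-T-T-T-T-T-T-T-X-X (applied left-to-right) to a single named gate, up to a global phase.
T†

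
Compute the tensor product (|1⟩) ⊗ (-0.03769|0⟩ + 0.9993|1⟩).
-0.03769|10⟩ + 0.9993|11⟩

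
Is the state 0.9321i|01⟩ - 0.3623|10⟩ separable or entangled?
Entangled

Writing the state as a|00⟩ + b|01⟩ + c|10⟩ + d|11⟩, it is a product state iff ad − bc = 0.
Here (a, b, c, d) = (0, 0.9321i, -0.3623, 0): ad − bc = (0)(0) − (0.9321i)(-0.3623) = 0.3377i ≠ 0, so the state is entangled.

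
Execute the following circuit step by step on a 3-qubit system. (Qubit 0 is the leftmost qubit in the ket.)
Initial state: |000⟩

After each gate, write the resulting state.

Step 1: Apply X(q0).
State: |100⟩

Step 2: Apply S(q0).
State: i|100⟩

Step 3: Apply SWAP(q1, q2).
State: i|100⟩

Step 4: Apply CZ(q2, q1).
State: i|100⟩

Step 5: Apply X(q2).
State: i|101⟩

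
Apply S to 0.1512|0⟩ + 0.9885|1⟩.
0.1512|0⟩ + 0.9885i|1⟩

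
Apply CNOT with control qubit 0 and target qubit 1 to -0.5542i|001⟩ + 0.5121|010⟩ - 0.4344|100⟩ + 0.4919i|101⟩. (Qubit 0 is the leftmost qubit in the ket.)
-0.5542i|001⟩ + 0.5121|010⟩ - 0.4344|110⟩ + 0.4919i|111⟩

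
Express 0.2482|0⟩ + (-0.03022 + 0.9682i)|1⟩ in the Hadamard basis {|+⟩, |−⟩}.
(0.1541 + 0.6846i)|+⟩ + (0.1969 - 0.6846i)|−⟩

With |ψ⟩ = α|0⟩ + β|1⟩, the Hadamard-basis coefficients are ⟨+|ψ⟩ = (α + β)/√2 and ⟨−|ψ⟩ = (α − β)/√2.
Here α = 0.2482, β = (-0.03022 + 0.9682i): (α + β)/√2 = (0.1541 + 0.6846i), (α − β)/√2 = (0.1969 - 0.6846i).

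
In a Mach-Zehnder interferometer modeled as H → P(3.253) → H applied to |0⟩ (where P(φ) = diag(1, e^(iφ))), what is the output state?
(0.0031 - 0.05559i)|0⟩ + (0.9969 + 0.05559i)|1⟩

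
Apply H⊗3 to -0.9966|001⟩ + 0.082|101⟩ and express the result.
-0.3234|000⟩ + 0.3234|001⟩ - 0.3234|010⟩ + 0.3234|011⟩ - 0.3813|100⟩ + 0.3813|101⟩ - 0.3813|110⟩ + 0.3813|111⟩

H⊗3 gives amp(|y⟩) = (1/2√2) Σ_x (−1)^(x·y) amp(|x⟩), where x·y is the number of positions in which both x and y have a 1.
|000⟩: (-0.9966 + 0.082)/(2√2) = -0.3234
|001⟩: (0.9966 - 0.082)/(2√2) = 0.3234
|010⟩: (-0.9966 + 0.082)/(2√2) = -0.3234
|011⟩: (0.9966 - 0.082)/(2√2) = 0.3234
|100⟩: (-0.9966 - 0.082)/(2√2) = -0.3813
|101⟩: (0.9966 + 0.082)/(2√2) = 0.3813
|110⟩: (-0.9966 - 0.082)/(2√2) = -0.3813
|111⟩: (0.9966 + 0.082)/(2√2) = 0.3813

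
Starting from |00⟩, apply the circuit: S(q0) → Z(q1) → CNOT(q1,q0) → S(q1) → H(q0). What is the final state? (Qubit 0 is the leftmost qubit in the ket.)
1/√2|00⟩ + 1/√2|10⟩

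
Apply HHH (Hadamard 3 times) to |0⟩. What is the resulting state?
1/√2|0⟩ + 1/√2|1⟩

H² = I, so H^3 = H: a single Hadamard. With (a, b) = (1, 0), H gives ((a + b)/√2, (a − b)/√2) = (1/√2, 1/√2).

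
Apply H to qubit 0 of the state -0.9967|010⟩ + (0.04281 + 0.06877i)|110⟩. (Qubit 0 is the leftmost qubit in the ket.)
(-0.6745 + 0.04863i)|010⟩ + (-0.735 - 0.04863i)|110⟩

H on qubit 0 mixes each pair of kets that differ only in qubit 0: amplitudes (a, b) of (|…0…⟩, |…1…⟩) become ((a + b)/√2, (a − b)/√2). Kets absent from the input have amplitude 0.
(|010⟩, |110⟩): (a, b) = (-0.9967, (0.04281 + 0.06877i)) → ((-0.6745 + 0.04863i), (-0.735 - 0.04863i))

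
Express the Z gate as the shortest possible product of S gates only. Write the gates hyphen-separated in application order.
S-S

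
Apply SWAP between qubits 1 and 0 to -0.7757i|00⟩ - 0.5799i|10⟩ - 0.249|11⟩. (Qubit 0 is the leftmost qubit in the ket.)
-0.7757i|00⟩ - 0.5799i|01⟩ - 0.249|11⟩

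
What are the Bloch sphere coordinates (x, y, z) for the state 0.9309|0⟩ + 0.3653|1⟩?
(0.6801, 0, 0.7331)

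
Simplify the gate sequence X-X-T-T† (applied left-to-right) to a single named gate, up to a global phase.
I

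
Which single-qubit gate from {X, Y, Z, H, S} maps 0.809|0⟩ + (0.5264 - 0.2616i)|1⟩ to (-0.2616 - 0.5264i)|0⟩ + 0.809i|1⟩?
Y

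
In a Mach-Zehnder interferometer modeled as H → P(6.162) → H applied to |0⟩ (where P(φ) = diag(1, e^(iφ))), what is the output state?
(0.9963 - 0.06044i)|0⟩ + (0.003667 + 0.06044i)|1⟩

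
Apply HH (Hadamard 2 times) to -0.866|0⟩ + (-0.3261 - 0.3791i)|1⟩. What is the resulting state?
-0.866|0⟩ + (-0.3261 - 0.3791i)|1⟩

H² = I, so an even number of Hadamards cancels: H^2 = I and the state is unchanged.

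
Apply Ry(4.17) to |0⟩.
-0.4918|0⟩ + 0.8707|1⟩

Ry(4.17) = [[cos(θ/2), −sin(θ/2)], [sin(θ/2), cos(θ/2)]]; θ = 4.17, cos(θ/2) ≈ -0.491842, sin(θ/2) ≈ 0.870685.
With a = amp(|0⟩) = 1 and b = amp(|1⟩) = 0:
new amp(|0⟩) = (-0.491842)·a + (-0.870685)·b = -0.4918
new amp(|1⟩) = (0.870685)·a + (-0.491842)·b = 0.8707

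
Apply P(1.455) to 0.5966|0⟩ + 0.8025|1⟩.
0.5966|0⟩ + (0.09272 + 0.7971i)|1⟩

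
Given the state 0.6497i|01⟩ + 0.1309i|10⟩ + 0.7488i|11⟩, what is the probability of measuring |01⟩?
0.4221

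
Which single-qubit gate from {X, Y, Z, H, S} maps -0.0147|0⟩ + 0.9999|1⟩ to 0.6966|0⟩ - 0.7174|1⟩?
H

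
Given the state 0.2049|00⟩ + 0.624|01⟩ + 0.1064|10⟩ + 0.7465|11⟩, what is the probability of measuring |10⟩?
0.01132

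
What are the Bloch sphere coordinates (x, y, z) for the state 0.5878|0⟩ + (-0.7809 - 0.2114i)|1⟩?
(-0.918, -0.2485, -0.309)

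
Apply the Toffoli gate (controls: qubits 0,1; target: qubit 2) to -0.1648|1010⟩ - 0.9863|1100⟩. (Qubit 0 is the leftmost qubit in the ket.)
-0.1648|1010⟩ - 0.9863|1110⟩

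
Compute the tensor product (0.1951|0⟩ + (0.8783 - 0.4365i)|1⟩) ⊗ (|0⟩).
0.1951|00⟩ + (0.8783 - 0.4365i)|10⟩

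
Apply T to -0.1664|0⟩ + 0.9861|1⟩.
-0.1664|0⟩ + (0.6973 + 0.6973i)|1⟩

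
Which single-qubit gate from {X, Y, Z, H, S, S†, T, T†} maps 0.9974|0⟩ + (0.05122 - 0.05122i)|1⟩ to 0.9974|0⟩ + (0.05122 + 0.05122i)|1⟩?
S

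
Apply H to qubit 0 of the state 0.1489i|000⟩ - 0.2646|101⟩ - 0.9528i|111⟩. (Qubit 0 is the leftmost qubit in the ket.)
0.1053i|000⟩ - 0.1871|001⟩ - 0.6737i|011⟩ + 0.1053i|100⟩ + 0.1871|101⟩ + 0.6737i|111⟩

H on qubit 0 mixes each pair of kets that differ only in qubit 0: amplitudes (a, b) of (|…0…⟩, |…1…⟩) become ((a + b)/√2, (a − b)/√2). Kets absent from the input have amplitude 0.
(|000⟩, |100⟩): (a, b) = (0.1489i, 0) → (0.1053i, 0.1053i)
(|001⟩, |101⟩): (a, b) = (0, -0.2646) → (-0.1871, 0.1871)
(|011⟩, |111⟩): (a, b) = (0, -0.9528i) → (-0.6737i, 0.6737i)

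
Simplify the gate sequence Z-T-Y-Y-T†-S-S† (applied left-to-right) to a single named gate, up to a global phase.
Z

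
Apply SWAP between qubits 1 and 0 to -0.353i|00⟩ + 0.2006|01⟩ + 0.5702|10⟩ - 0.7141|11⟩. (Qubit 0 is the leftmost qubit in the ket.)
-0.353i|00⟩ + 0.5702|01⟩ + 0.2006|10⟩ - 0.7141|11⟩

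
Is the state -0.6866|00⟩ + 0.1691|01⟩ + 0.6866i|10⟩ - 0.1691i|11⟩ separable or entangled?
Separable

Writing the state as a|00⟩ + b|01⟩ + c|10⟩ + d|11⟩, it is a product state iff ad − bc = 0.
Here (a, b, c, d) = (-0.6866, 0.1691, 0.6866i, -0.1691i): ad − bc = (-0.6866)(-0.1691i) − (0.1691)(0.6866i) = 0, so the state is separable.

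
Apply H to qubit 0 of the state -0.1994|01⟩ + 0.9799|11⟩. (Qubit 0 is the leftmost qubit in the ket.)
0.5519|01⟩ - 0.8339|11⟩

H on qubit 0 mixes each pair of kets that differ only in qubit 0: amplitudes (a, b) of (|…0…⟩, |…1…⟩) become ((a + b)/√2, (a − b)/√2). Kets absent from the input have amplitude 0.
(|01⟩, |11⟩): (a, b) = (-0.1994, 0.9799) → (0.5519, -0.8339)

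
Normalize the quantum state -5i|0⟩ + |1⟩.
-0.9806i|0⟩ + 0.1961|1⟩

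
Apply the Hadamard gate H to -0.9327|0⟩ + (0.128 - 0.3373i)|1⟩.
(-0.569 - 0.2385i)|0⟩ + (-0.75 + 0.2385i)|1⟩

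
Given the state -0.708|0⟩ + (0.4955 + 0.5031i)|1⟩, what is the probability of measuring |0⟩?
0.5013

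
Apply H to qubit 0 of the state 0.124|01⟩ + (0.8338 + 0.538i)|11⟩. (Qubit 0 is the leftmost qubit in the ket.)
(0.6773 + 0.3804i)|01⟩ + (-0.5019 - 0.3804i)|11⟩

H on qubit 0 mixes each pair of kets that differ only in qubit 0: amplitudes (a, b) of (|…0…⟩, |…1…⟩) become ((a + b)/√2, (a − b)/√2). Kets absent from the input have amplitude 0.
(|01⟩, |11⟩): (a, b) = (0.124, (0.8338 + 0.538i)) → ((0.6773 + 0.3804i), (-0.5019 - 0.3804i))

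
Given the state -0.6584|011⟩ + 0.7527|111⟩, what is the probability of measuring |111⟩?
0.5666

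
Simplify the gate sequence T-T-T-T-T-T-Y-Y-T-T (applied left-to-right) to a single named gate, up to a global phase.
I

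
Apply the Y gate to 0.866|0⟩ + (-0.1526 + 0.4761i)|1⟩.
(0.4761 + 0.1526i)|0⟩ + 0.866i|1⟩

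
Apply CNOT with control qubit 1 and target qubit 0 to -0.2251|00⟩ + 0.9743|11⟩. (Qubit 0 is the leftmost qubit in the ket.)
-0.2251|00⟩ + 0.9743|01⟩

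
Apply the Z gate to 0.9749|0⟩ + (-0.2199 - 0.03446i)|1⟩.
0.9749|0⟩ + (0.2199 + 0.03446i)|1⟩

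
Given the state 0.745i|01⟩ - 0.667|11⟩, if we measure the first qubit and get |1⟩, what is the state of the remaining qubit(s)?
-|1⟩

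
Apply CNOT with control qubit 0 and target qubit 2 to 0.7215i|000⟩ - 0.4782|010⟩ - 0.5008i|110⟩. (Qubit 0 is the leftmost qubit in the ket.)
0.7215i|000⟩ - 0.4782|010⟩ - 0.5008i|111⟩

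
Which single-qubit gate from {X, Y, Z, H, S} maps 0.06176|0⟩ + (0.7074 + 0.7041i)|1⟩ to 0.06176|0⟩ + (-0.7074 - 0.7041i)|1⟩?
Z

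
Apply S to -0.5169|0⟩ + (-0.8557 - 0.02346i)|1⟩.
-0.5169|0⟩ + (0.02346 - 0.8557i)|1⟩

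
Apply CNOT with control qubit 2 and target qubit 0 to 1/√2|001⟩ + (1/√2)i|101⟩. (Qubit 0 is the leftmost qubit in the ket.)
(1/√2)i|001⟩ + 1/√2|101⟩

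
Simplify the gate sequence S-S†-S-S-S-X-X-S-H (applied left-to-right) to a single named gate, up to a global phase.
H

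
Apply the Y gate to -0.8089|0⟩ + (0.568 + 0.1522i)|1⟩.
(0.1522 - 0.568i)|0⟩ - 0.8089i|1⟩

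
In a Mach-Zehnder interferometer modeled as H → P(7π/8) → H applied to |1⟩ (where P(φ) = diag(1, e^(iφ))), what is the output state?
(0.9619 - 0.1913i)|0⟩ + (0.03806 + 0.1913i)|1⟩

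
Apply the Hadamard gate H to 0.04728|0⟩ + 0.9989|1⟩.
0.7398|0⟩ - 0.6729|1⟩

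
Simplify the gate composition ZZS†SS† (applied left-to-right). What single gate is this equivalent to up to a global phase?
S†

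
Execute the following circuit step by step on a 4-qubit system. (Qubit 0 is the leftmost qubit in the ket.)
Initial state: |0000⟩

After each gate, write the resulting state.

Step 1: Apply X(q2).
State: |0010⟩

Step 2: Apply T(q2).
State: (1/√2 + (1/√2)i)|0010⟩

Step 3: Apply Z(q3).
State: (1/√2 + (1/√2)i)|0010⟩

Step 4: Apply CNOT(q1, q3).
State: (1/√2 + (1/√2)i)|0010⟩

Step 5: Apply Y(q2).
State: (1/√2 - (1/√2)i)|0000⟩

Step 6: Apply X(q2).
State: (1/√2 - (1/√2)i)|0010⟩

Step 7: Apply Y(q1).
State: (1/√2 + (1/√2)i)|0110⟩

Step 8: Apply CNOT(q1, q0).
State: (1/√2 + (1/√2)i)|1110⟩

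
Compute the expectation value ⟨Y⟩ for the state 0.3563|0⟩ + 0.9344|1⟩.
0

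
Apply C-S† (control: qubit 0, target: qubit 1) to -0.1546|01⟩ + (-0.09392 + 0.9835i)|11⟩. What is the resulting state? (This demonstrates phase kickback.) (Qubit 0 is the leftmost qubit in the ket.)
-0.1546|01⟩ + (0.9835 + 0.09392i)|11⟩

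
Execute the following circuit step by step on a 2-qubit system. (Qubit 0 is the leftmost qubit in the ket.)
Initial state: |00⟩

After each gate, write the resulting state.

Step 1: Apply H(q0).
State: 1/√2|00⟩ + 1/√2|10⟩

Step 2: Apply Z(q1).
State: 1/√2|00⟩ + 1/√2|10⟩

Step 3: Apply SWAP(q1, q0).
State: 1/√2|00⟩ + 1/√2|01⟩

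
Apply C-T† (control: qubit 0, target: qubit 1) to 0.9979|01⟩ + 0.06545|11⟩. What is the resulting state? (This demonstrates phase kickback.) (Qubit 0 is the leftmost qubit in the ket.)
0.9979|01⟩ + (0.04628 - 0.04628i)|11⟩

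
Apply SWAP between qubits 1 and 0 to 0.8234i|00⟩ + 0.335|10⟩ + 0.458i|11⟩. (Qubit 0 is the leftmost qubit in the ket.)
0.8234i|00⟩ + 0.335|01⟩ + 0.458i|11⟩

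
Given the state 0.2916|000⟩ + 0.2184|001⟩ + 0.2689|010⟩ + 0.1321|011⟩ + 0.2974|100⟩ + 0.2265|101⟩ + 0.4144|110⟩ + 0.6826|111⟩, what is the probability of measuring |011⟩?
0.01745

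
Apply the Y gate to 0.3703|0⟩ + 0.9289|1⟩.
-0.9289i|0⟩ + 0.3703i|1⟩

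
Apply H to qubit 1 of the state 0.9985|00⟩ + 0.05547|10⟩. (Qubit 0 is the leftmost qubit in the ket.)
0.706|00⟩ + 0.706|01⟩ + 0.03922|10⟩ + 0.03922|11⟩

H on qubit 1 mixes each pair of kets that differ only in qubit 1: amplitudes (a, b) of (|…0…⟩, |…1…⟩) become ((a + b)/√2, (a − b)/√2). Kets absent from the input have amplitude 0.
(|00⟩, |01⟩): (a, b) = (0.9985, 0) → (0.706, 0.706)
(|10⟩, |11⟩): (a, b) = (0.05547, 0) → (0.03922, 0.03922)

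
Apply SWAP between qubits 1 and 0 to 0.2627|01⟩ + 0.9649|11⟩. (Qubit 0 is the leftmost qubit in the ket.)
0.2627|10⟩ + 0.9649|11⟩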